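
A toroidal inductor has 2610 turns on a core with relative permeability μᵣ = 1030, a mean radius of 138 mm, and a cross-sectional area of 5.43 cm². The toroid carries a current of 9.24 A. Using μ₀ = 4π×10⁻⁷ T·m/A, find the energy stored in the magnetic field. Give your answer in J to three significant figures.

L = μ₀μᵣN²A/(2πR) = (4π×10⁻⁷)(1030)(2610)²(5.430×10^-4)/(2π×0.138) = 5.522 H.
U = ½LI² = ½(5.522)(9.24)² = 235.7 J.

U ≈ 236 J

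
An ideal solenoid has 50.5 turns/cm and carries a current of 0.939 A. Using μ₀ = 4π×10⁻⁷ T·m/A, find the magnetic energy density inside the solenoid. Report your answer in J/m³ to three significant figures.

B = μ₀nI = (4π×10⁻⁷)(5.050×10^3)(0.939) = 5.959×10^-3 T.
u = B²/(2μ₀) = (5.959×10^-3)²/(2×4π×10⁻⁷) = 14.13 J/m³.

u ≈ 14.1 J/m³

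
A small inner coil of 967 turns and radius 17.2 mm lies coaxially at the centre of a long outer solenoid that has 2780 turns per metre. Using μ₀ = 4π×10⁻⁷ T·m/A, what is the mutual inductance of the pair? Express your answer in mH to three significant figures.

M ≈ 3.14 mH

The outer solenoid produces a uniform field B₁ = μ₀n₁I₁ across the inner coil,
so the flux linkage is N₂Φ = N₂B₁A₂ = μ₀n₁N₂A₂·I₁, giving M = μ₀n₁N₂A₂.
A₂ = πr² = π(1.720×10^-2 m)² = 9.294×10^-4 m².
M = (4π×10⁻⁷)(2780)(967)(9.294×10^-4) = 3.140×10^-3 H.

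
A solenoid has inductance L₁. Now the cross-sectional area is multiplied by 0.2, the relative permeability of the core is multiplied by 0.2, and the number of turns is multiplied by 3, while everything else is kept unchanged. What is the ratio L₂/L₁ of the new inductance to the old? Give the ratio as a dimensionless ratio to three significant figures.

For a solenoid, L ∝ μᵣN²A/ℓ.
L₂/L₁ = (0.2) × (0.2) × (3)^2 = 0.360.

L₂/L₁ = 0.360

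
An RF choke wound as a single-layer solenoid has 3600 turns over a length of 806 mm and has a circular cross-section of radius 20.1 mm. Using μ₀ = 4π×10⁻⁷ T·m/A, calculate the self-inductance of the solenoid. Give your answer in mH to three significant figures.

A = πr² = π(2.010×10^-2 m)² = 1.269×10^-3 m².
For a long solenoid, L = μ₀N²A/ℓ.
L = (4π×10⁻⁷)(3600)²(1.269×10^-3)/(0.806 m) = 2.5646×10^-2 H.

L ≈ 25.6 mH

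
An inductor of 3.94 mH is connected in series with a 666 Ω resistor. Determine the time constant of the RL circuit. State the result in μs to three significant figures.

τ = L/R = (3.940×10^-3 H)/(666 Ω) = 5.916×10^-6 s.

τ ≈ 5.92 μs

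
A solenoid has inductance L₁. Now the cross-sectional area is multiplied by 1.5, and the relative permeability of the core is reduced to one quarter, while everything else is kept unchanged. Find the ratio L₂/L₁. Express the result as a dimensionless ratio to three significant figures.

For a solenoid, L ∝ μᵣN²A/ℓ.
L₂/L₁ = (1.5) × (0.25) = 0.375.

L₂/L₁ = 0.375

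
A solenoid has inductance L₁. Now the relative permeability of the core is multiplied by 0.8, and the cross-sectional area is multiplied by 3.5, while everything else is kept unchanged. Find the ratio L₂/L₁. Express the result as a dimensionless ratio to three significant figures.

For a solenoid, L ∝ μᵣN²A/ℓ.
L₂/L₁ = (0.8) × (3.5) = 2.80.

L₂/L₁ = 2.80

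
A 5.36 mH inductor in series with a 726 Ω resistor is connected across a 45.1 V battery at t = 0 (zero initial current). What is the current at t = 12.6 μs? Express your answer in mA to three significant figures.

I ≈ 50.8 mA

τ = L/R = 5.360×10^-3/726 = 7.383×10^-6 s; final current I_∞ = ε/R = 45.1/726 = 6.212×10^-2 A.
I(t) = I_∞(1 − e^(−t/τ)) with t/τ = 1.707.
I = (6.212×10^-2)(1 − e^(−1.707)) = 5.0848×10^-2 A.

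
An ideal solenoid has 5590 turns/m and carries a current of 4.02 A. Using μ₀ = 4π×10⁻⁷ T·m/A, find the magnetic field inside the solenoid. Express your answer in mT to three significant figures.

B ≈ 28.2 mT

Inside a long solenoid, B = μ₀nI.
B = (4π×10⁻⁷)(5.590×10^3 m⁻¹)(4.02 A) = 2.824×10^-2 T.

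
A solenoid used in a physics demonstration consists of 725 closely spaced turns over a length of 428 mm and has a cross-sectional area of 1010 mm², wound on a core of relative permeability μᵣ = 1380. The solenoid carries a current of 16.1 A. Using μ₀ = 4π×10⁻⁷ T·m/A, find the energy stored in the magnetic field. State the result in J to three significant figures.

U ≈ 279 J

A = 1010 mm² = 1.010×10^-3 m².
L = μ₀μᵣN²A/ℓ = (4π×10⁻⁷)(1380)(725)²(1.010×10^-3)/(0.428) = 2.151 H.
U = ½LI² = ½(2.151)(16.1)² = 278.8 J.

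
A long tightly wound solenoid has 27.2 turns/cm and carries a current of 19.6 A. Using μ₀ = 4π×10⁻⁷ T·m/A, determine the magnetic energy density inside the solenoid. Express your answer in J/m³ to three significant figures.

B = μ₀nI = (4π×10⁻⁷)(2.720×10^3)(19.6) = 6.699×10^-2 T.
u = B²/(2μ₀) = (6.699×10^-2)²/(2×4π×10⁻⁷) = 1.786×10^3 J/m³.

u ≈ 1790 J/m³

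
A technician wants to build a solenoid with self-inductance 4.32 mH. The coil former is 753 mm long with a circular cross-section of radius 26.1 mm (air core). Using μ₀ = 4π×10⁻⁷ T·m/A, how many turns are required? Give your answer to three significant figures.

N ≈ 1100 turns

A = πr² = π(2.610×10^-2 m)² = 2.140×10^-3 m².
From L = μ₀N²A/ℓ, N = √(Lℓ / (μ₀A)).
N = √[(4.320×10^-3)(0.753) / ((4π×10⁻⁷)×2.140×10^-3)] = √(1.210×10^6) ≈ 1099.8.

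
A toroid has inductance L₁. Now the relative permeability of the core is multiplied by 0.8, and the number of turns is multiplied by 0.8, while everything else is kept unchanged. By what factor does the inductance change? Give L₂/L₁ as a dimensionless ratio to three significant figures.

L₂/L₁ = 0.512

For a toroid, L ∝ μᵣN²A/R.
L₂/L₁ = (0.8) × (0.8)^2 = 0.512.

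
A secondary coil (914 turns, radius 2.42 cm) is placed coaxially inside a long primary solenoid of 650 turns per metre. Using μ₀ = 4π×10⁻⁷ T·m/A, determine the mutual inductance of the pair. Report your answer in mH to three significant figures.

M ≈ 1.37 mH

The outer solenoid produces a uniform field B₁ = μ₀n₁I₁ across the inner coil,
so the flux linkage is N₂Φ = N₂B₁A₂ = μ₀n₁N₂A₂·I₁, giving M = μ₀n₁N₂A₂.
A₂ = πr² = π(2.420×10^-2 m)² = 1.840×10^-3 m².
M = (4π×10⁻⁷)(650)(914)(1.840×10^-3) = 1.374×10^-3 H.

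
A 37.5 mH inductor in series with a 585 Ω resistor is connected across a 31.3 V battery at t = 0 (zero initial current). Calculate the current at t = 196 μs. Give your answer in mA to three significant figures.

I ≈ 51.0 mA

τ = L/R = 3.750×10^-2/585 = 6.410×10^-5 s; final current I_∞ = ε/R = 31.3/585 = 5.350×10^-2 A.
I(t) = I_∞(1 − e^(−t/τ)) with t/τ = 3.058.
I = (5.350×10^-2)(1 − e^(−3.058)) = 5.099×10^-2 A.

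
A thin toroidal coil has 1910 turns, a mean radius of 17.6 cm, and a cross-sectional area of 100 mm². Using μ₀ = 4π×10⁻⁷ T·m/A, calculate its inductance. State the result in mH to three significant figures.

L ≈ 0.415 mH

For a thin toroid, L = μ₀N²A/(2πR).
L = (4π×10⁻⁷)(1910)²(1.000×10^-4) / (2π×0.176 m) = 4.146×10^-4 H.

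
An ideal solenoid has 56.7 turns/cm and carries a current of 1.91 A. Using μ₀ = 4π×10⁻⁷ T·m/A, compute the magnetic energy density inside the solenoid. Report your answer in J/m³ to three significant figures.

u ≈ 73.7 J/m³

B = μ₀nI = (4π×10⁻⁷)(5.670×10^3)(1.91) = 1.361×10^-2 T.
u = B²/(2μ₀) = (1.361×10^-2)²/(2×4π×10⁻⁷) = 73.69 J/m³.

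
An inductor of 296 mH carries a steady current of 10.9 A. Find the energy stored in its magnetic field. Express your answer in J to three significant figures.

Stored magnetic energy: U = ½LI².
U = ½(0.296 H)(10.9 A)² = 17.58 J.

U ≈ 17.6 J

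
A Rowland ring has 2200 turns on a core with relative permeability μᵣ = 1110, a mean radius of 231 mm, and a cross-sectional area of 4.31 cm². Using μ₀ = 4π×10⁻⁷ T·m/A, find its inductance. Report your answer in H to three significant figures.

For a thin toroid, L = μ₀μᵣN²A/(2πR).
L = (4π×10⁻⁷)(1110)(2200)²(4.310×10^-4) / (2π×0.231 m) = 2.0048 H.

L ≈ 2.00 H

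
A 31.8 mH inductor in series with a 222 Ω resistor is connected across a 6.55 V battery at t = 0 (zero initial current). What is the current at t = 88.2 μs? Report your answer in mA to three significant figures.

τ = L/R = 3.180×10^-2/222 = 1.432×10^-4 s; final current I_∞ = ε/R = 6.55/222 = 2.950×10^-2 A.
I(t) = I_∞(1 − e^(−t/τ)) with t/τ = 0.616.
I = (2.950×10^-2)(1 − e^(−0.616)) = 1.356×10^-2 A.

I ≈ 13.6 mA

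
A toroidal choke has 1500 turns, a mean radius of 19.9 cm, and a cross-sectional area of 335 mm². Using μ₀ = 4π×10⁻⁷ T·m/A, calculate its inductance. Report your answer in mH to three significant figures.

L ≈ 0.758 mH

For a thin toroid, L = μ₀N²A/(2πR).
L = (4π×10⁻⁷)(1500)²(3.350×10^-4) / (2π×0.199 m) = 7.575×10^-4 H.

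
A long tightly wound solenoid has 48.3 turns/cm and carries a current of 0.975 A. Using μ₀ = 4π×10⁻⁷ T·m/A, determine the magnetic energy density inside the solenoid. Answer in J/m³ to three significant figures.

u ≈ 13.9 J/m³

B = μ₀nI = (4π×10⁻⁷)(4.830×10^3)(0.975) = 5.918×10^-3 T.
u = B²/(2μ₀) = (5.918×10^-3)²/(2×4π×10⁻⁷) = 13.93 J/m³.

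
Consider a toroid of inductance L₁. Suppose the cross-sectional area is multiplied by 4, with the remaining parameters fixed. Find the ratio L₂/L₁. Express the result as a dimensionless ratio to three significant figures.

L₂/L₁ = 4.00

For a toroid, L ∝ μᵣN²A/R.
L₂/L₁ = (4) = 4.00.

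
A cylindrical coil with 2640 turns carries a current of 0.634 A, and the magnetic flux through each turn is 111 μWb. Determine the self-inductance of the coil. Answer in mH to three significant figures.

Self-inductance is defined by L = NΦ_B/I (flux linkage over current).
L = (2640)(1.110×10^-4 Wb)/(0.634 A) = 0.4622 H.

L ≈ 462 mH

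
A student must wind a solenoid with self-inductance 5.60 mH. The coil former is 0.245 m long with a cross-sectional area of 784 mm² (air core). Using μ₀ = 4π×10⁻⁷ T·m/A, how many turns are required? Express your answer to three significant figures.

A = 784 mm² = 7.840×10^-4 m².
From L = μ₀N²A/ℓ, N = √(Lℓ / (μ₀A)).
N = √[(5.600×10^-3)(0.245) / ((4π×10⁻⁷)×7.840×10^-4)] = √(1.393×10^6) ≈ 1180.1.

N ≈ 1180 turns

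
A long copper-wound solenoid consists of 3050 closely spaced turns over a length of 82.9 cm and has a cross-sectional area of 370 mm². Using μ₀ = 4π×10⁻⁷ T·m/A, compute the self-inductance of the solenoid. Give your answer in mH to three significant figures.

A = 370 mm² = 3.700×10^-4 m².
For a long solenoid, L = μ₀N²A/ℓ.
L = (4π×10⁻⁷)(3050)²(3.700×10^-4)/(0.829 m) = 5.217×10^-3 H.

L ≈ 5.22 mH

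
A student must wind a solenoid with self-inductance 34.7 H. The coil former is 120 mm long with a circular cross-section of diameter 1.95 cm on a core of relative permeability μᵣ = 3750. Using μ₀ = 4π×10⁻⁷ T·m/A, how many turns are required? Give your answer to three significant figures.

N ≈ 1720 turns

A = π(d/2)² = π(9.750×10^-3 m)² = 2.986×10^-4 m².
From L = μ₀μᵣN²A/ℓ, N = √(Lℓ / (μ₀μᵣA)).
N = √[(34.7)(0.12) / ((4π×10⁻⁷)(3750)×2.986×10^-4)] = √(2.959×10^6) ≈ 1720.1.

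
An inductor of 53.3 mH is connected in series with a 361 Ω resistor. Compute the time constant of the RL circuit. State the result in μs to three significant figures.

τ ≈ 148 μs

τ = L/R = (5.330×10^-2 H)/(361 Ω) = 1.476×10^-4 s.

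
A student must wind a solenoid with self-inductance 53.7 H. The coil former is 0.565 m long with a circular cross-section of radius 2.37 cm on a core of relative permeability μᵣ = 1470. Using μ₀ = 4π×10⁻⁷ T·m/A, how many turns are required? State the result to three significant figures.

N ≈ 3050 turns

A = πr² = π(2.370×10^-2 m)² = 1.7646×10^-3 m².
From L = μ₀μᵣN²A/ℓ, N = √(Lℓ / (μ₀μᵣA)).
N = √[(53.7)(0.565) / ((4π×10⁻⁷)(1470)×1.7646×10^-3)] = √(9.308×10^6) ≈ 3050.9.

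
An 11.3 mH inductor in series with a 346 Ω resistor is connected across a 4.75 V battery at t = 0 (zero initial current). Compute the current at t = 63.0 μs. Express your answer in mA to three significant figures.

τ = L/R = 1.130×10^-2/346 = 3.266×10^-5 s; final current I_∞ = ε/R = 4.75/346 = 1.373×10^-2 A.
I(t) = I_∞(1 − e^(−t/τ)) with t/τ = 1.929.
I = (1.373×10^-2)(1 − e^(−1.929)) = 1.173×10^-2 A.

I ≈ 11.7 mA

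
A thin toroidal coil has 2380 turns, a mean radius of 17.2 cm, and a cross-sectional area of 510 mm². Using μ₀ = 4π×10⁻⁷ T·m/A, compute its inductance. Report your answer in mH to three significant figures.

L ≈ 3.36 mH

For a thin toroid, L = μ₀N²A/(2πR).
L = (4π×10⁻⁷)(2380)²(5.100×10^-4) / (2π×0.172 m) = 3.359×10^-3 H.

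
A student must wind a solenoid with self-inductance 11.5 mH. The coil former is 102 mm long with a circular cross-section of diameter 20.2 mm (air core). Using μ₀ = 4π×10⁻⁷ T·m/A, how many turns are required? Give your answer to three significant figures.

N ≈ 1710 turns

A = π(d/2)² = π(1.010×10^-2 m)² = 3.2047×10^-4 m².
From L = μ₀N²A/ℓ, N = √(Lℓ / (μ₀A)).
N = √[(1.150×10^-2)(0.102) / ((4π×10⁻⁷)×3.2047×10^-4)] = √(2.913×10^6) ≈ 1706.7.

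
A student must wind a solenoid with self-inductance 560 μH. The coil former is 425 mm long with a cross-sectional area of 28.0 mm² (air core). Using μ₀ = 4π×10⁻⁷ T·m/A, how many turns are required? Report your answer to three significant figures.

A = 28.0 mm² = 2.800×10^-5 m².
From L = μ₀N²A/ℓ, N = √(Lℓ / (μ₀A)).
N = √[(5.600×10^-4)(0.425) / ((4π×10⁻⁷)×2.800×10^-5)] = √(6.764×10^6) ≈ 2600.8.

N ≈ 2600 turns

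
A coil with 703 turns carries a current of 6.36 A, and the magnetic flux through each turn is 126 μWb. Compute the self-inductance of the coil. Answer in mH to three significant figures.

Self-inductance is defined by L = NΦ_B/I (flux linkage over current).
L = (703)(1.260×10^-4 Wb)/(6.36 A) = 1.393×10^-2 H.

L ≈ 13.9 mH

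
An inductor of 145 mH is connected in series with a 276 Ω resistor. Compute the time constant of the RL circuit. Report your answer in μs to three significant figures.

τ = L/R = (0.145 H)/(276 Ω) = 5.254×10^-4 s.

τ ≈ 525 μs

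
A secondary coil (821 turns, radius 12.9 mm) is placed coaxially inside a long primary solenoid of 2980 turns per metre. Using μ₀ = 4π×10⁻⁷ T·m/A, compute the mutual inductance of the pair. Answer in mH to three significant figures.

M ≈ 1.61 mH

The outer solenoid produces a uniform field B₁ = μ₀n₁I₁ across the inner coil,
so the flux linkage is N₂Φ = N₂B₁A₂ = μ₀n₁N₂A₂·I₁, giving M = μ₀n₁N₂A₂.
A₂ = πr² = π(1.290×10^-2 m)² = 5.228×10^-4 m².
M = (4π×10⁻⁷)(2980)(821)(5.228×10^-4) = 1.607×10^-3 H.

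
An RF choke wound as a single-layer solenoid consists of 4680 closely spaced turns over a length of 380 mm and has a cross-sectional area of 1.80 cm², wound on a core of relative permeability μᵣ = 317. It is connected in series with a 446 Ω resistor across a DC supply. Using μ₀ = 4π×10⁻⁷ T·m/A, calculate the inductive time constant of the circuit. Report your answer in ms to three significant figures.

A = 1.80 cm² = 1.800×10^-4 m².
L = μ₀μᵣN²A/ℓ = (4π×10⁻⁷)(317)(4680)²(1.800×10^-4)/(0.38) = 4.133 H.
τ = L/R = (4.133)/(446) = 9.266×10^-3 s.

τ ≈ 9.27 ms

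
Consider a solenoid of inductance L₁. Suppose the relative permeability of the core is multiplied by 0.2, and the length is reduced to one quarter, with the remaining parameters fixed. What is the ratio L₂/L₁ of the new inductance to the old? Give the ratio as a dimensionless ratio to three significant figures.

L₂/L₁ = 0.800

For a solenoid, L ∝ μᵣN²A/ℓ.
L₂/L₁ = (0.2) × (0.25)^-1 = 0.800.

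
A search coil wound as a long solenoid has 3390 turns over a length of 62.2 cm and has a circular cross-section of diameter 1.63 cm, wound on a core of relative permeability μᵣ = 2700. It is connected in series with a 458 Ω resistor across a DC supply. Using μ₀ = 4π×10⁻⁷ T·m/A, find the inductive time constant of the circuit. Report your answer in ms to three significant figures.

τ ≈ 28.6 ms

A = π(d/2)² = π(8.150×10^-3 m)² = 2.087×10^-4 m².
L = μ₀μᵣN²A/ℓ = (4π×10⁻⁷)(2700)(3390)²(2.087×10^-4)/(0.622) = 13.08 H.
τ = L/R = (13.08)/(458) = 2.856×10^-2 s.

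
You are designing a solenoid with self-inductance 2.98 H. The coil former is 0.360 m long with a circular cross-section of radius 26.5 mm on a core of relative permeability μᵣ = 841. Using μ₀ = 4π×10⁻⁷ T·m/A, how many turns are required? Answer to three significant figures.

A = πr² = π(2.650×10^-2 m)² = 2.206×10^-3 m².
From L = μ₀μᵣN²A/ℓ, N = √(Lℓ / (μ₀μᵣA)).
N = √[(2.98)(0.36) / ((4π×10⁻⁷)(841)×2.206×10^-3)] = √(4.601×10^5) ≈ 678.3.

N ≈ 678 turns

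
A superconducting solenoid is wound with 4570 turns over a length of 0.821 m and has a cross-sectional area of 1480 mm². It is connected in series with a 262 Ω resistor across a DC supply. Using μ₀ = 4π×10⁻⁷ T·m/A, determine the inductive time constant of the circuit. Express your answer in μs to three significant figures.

τ ≈ 181 μs

A = 1480 mm² = 1.480×10^-3 m².
L = μ₀N²A/ℓ = (4π×10⁻⁷)(4570)²(1.480×10^-3)/(0.821) = 4.731×10^-2 H.
τ = L/R = (4.731×10^-2)/(262) = 1.806×10^-4 s.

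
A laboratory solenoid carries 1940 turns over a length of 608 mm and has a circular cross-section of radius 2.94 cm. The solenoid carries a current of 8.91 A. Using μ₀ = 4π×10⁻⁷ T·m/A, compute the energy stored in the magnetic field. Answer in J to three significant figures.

U ≈ 0.838 J

A = πr² = π(2.940×10^-2 m)² = 2.715×10^-3 m².
L = μ₀N²A/ℓ = (4π×10⁻⁷)(1940)²(2.715×10^-3)/(0.608) = 2.112×10^-2 H.
U = ½LI² = ½(2.112×10^-2)(8.91)² = 0.83845 J.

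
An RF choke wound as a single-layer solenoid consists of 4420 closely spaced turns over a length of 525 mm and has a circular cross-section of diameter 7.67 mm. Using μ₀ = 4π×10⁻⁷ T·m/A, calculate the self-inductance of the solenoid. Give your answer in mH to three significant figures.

A = π(d/2)² = π(3.835×10^-3 m)² = 4.620×10^-5 m².
For a long solenoid, L = μ₀N²A/ℓ.
L = (4π×10⁻⁷)(4420)²(4.620×10^-5)/(0.525 m) = 2.161×10^-3 H.

L ≈ 2.16 mH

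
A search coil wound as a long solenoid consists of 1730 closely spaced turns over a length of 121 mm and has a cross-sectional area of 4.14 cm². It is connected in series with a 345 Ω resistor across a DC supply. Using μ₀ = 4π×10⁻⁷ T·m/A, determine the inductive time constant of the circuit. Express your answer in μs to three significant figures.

A = 4.14 cm² = 4.140×10^-4 m².
L = μ₀N²A/ℓ = (4π×10⁻⁷)(1730)²(4.140×10^-4)/(0.121) = 1.287×10^-2 H.
τ = L/R = (1.287×10^-2)/(345) = 3.730×10^-5 s.

τ ≈ 37.3 μs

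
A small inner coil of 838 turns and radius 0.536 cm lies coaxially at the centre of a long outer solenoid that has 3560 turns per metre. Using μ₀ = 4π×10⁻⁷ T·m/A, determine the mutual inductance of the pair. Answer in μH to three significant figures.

The outer solenoid produces a uniform field B₁ = μ₀n₁I₁ across the inner coil,
so the flux linkage is N₂Φ = N₂B₁A₂ = μ₀n₁N₂A₂·I₁, giving M = μ₀n₁N₂A₂.
A₂ = πr² = π(5.360×10^-3 m)² = 9.026×10^-5 m².
M = (4π×10⁻⁷)(3560)(838)(9.026×10^-5) = 3.384×10^-4 H.

M ≈ 338 μH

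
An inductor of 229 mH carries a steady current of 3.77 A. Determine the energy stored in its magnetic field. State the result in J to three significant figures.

Stored magnetic energy: U = ½LI².
U = ½(0.229 H)(3.77 A)² = 1.627 J.

U ≈ 1.63 J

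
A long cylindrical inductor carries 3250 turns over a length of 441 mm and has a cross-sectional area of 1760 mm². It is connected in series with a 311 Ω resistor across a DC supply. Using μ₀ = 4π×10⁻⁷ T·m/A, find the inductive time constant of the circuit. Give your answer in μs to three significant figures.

τ ≈ 170 μs

A = 1760 mm² = 1.760×10^-3 m².
L = μ₀N²A/ℓ = (4π×10⁻⁷)(3250)²(1.760×10^-3)/(0.441) = 5.297×10^-2 H.
τ = L/R = (5.297×10^-2)/(311) = 1.703×10^-4 s.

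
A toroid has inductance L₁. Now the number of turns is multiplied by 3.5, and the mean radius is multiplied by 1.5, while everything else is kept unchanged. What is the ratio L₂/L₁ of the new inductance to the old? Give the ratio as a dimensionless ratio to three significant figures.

For a toroid, L ∝ μᵣN²A/R.
L₂/L₁ = (3.5)^2 × (1.5)^-1 = 8.17.

L₂/L₁ = 8.17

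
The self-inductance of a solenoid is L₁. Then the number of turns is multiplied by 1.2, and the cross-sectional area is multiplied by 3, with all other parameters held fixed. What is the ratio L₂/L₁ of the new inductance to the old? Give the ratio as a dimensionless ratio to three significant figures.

L₂/L₁ = 4.32

For a solenoid, L ∝ μᵣN²A/ℓ.
L₂/L₁ = (1.2)^2 × (3) = 4.32.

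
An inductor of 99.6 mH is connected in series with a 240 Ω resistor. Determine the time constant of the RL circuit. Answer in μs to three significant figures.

τ = L/R = (9.960×10^-2 H)/(240 Ω) = 4.150×10^-4 s.

τ ≈ 415 μs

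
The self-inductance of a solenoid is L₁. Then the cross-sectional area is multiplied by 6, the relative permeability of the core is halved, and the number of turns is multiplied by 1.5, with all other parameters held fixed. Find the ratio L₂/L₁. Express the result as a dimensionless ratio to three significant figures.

For a solenoid, L ∝ μᵣN²A/ℓ.
L₂/L₁ = (6) × (0.5) × (1.5)^2 = 6.75.

L₂/L₁ = 6.75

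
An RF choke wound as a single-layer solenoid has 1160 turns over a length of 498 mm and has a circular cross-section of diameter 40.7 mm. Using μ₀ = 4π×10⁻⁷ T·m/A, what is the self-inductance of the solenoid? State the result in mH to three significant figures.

A = π(d/2)² = π(2.035×10^-2 m)² = 1.301×10^-3 m².
For a long solenoid, L = μ₀N²A/ℓ.
L = (4π×10⁻⁷)(1160)²(1.301×10^-3)/(0.498 m) = 4.417×10^-3 H.

L ≈ 4.42 mH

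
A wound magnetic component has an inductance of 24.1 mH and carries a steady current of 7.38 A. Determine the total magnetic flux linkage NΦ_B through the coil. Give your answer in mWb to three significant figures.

From L = NΦ_B/I, the flux linkage is NΦ_B = LI.
NΦ_B = (2.410×10^-2 H)(7.38 A) = 0.1779 Wb.

NΦ_B ≈ 178 mWb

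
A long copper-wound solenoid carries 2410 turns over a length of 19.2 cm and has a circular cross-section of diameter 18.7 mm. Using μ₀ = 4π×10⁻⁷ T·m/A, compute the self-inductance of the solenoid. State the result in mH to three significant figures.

L ≈ 10.4 mH

A = π(d/2)² = π(9.350×10^-3 m)² = 2.746×10^-4 m².
For a long solenoid, L = μ₀N²A/ℓ.
L = (4π×10⁻⁷)(2410)²(2.746×10^-4)/(0.192 m) = 1.044×10^-2 H.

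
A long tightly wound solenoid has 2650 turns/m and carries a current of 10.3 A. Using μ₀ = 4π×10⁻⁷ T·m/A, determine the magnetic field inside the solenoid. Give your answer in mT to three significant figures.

Inside a long solenoid, B = μ₀nI.
B = (4π×10⁻⁷)(2.650×10^3 m⁻¹)(10.3 A) = 3.430×10^-2 T.

B ≈ 34.3 mT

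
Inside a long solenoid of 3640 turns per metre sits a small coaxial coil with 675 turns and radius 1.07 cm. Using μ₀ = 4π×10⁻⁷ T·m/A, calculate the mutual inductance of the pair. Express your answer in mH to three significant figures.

The outer solenoid produces a uniform field B₁ = μ₀n₁I₁ across the inner coil,
so the flux linkage is N₂Φ = N₂B₁A₂ = μ₀n₁N₂A₂·I₁, giving M = μ₀n₁N₂A₂.
A₂ = πr² = π(1.070×10^-2 m)² = 3.597×10^-4 m².
M = (4π×10⁻⁷)(3640)(675)(3.597×10^-4) = 1.111×10^-3 H.

M ≈ 1.11 mH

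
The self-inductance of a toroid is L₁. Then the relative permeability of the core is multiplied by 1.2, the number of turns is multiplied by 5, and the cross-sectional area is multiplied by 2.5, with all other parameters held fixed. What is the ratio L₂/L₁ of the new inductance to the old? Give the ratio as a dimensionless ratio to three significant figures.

L₂/L₁ = 75.0

For a toroid, L ∝ μᵣN²A/R.
L₂/L₁ = (1.2) × (5)^2 × (2.5) = 75.0.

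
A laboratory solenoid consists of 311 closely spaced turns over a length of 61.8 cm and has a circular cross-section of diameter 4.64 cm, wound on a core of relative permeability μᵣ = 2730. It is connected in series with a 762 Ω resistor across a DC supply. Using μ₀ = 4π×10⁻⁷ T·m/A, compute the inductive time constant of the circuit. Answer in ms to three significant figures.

A = π(d/2)² = π(2.320×10^-2 m)² = 1.691×10^-3 m².
L = μ₀μᵣN²A/ℓ = (4π×10⁻⁷)(2730)(311)²(1.691×10^-3)/(0.618) = 0.9079 H.
τ = L/R = (0.9079)/(762) = 1.191×10^-3 s.

τ ≈ 1.19 ms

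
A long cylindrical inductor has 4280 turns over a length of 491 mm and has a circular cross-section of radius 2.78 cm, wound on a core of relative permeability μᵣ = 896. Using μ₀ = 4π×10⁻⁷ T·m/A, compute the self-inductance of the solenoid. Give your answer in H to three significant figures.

L ≈ 102 H

A = πr² = π(2.780×10^-2 m)² = 2.428×10^-3 m².
For a long solenoid, L = μ₀μᵣN²A/ℓ.
L = (4π×10⁻⁷)(896)(4280)²(2.428×10^-3)/(0.491 m) = 102 H.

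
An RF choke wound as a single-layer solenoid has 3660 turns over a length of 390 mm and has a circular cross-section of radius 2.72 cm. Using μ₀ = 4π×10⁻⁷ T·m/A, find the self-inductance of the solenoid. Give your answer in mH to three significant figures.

A = πr² = π(2.720×10^-2 m)² = 2.324×10^-3 m².
For a long solenoid, L = μ₀N²A/ℓ.
L = (4π×10⁻⁷)(3660)²(2.324×10^-3)/(0.39 m) = 0.1003 H.

L ≈ 100 mH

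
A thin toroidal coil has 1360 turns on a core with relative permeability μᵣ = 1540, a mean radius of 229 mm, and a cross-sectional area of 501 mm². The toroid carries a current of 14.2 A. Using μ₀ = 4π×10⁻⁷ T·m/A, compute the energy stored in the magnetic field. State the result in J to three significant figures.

L = μ₀μᵣN²A/(2πR) = (4π×10⁻⁷)(1540)(1360)²(5.010×10^-4)/(2π×0.229) = 1.246 H.
U = ½LI² = ½(1.246)(14.2)² = 125.7 J.

U ≈ 126 J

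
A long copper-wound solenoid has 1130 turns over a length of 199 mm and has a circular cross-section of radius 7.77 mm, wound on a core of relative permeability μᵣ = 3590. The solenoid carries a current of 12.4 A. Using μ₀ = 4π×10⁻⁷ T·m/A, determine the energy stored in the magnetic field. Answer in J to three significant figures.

U ≈ 422 J

A = πr² = π(7.770×10^-3 m)² = 1.897×10^-4 m².
L = μ₀μᵣN²A/ℓ = (4π×10⁻⁷)(3590)(1130)²(1.897×10^-4)/(0.199) = 5.49 H.
U = ½LI² = ½(5.49)(12.4)² = 422.1 J.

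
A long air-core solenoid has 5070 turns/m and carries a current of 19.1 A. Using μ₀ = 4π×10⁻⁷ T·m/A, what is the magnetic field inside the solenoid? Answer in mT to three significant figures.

B ≈ 122 mT

Inside a long solenoid, B = μ₀nI.
B = (4π×10⁻⁷)(5.070×10^3 m⁻¹)(19.1 A) = 0.1217 T.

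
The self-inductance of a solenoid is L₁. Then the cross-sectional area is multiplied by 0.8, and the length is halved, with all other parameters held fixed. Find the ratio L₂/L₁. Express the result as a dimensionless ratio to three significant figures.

For a solenoid, L ∝ μᵣN²A/ℓ.
L₂/L₁ = (0.8) × (0.5)^-1 = 1.60.

L₂/L₁ = 1.60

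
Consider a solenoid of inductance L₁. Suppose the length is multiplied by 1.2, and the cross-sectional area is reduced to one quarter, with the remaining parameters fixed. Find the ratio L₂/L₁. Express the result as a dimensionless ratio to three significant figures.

For a solenoid, L ∝ μᵣN²A/ℓ.
L₂/L₁ = (1.2)^-1 × (0.25) = 0.208.

L₂/L₁ = 0.208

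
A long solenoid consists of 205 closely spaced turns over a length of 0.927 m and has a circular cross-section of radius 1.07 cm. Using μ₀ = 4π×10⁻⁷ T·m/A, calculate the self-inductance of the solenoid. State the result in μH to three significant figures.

A = πr² = π(1.070×10^-2 m)² = 3.597×10^-4 m².
For a long solenoid, L = μ₀N²A/ℓ.
L = (4π×10⁻⁷)(205)²(3.597×10^-4)/(0.927 m) = 2.049×10^-5 H.

L ≈ 20.5 μH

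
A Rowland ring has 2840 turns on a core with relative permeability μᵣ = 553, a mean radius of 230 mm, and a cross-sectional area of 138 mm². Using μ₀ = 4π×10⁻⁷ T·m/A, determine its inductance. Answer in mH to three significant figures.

For a thin toroid, L = μ₀μᵣN²A/(2πR).
L = (4π×10⁻⁷)(553)(2840)²(1.380×10^-4) / (2π×0.23 m) = 0.5352 H.

L ≈ 535 mH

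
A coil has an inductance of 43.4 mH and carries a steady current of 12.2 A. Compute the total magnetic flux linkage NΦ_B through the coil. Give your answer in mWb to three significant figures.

NΦ_B ≈ 529 mWb

From L = NΦ_B/I, the flux linkage is NΦ_B = LI.
NΦ_B = (4.340×10^-2 H)(12.2 A) = 0.52948 Wb.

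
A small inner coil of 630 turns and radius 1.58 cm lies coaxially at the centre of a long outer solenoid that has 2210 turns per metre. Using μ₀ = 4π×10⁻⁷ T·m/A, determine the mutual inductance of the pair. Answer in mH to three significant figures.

The outer solenoid produces a uniform field B₁ = μ₀n₁I₁ across the inner coil,
so the flux linkage is N₂Φ = N₂B₁A₂ = μ₀n₁N₂A₂·I₁, giving M = μ₀n₁N₂A₂.
A₂ = πr² = π(1.580×10^-2 m)² = 7.843×10^-4 m².
M = (4π×10⁻⁷)(2210)(630)(7.843×10^-4) = 1.372×10^-3 H.

M ≈ 1.37 mH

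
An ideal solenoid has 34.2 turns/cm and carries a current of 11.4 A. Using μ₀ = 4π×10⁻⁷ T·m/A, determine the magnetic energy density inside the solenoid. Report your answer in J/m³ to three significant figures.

u ≈ 955 J/m³

B = μ₀nI = (4π×10⁻⁷)(3.420×10^3)(11.4) = 4.899×10^-2 T.
u = B²/(2μ₀) = (4.899×10^-2)²/(2×4π×10⁻⁷) = 955.1 J/m³.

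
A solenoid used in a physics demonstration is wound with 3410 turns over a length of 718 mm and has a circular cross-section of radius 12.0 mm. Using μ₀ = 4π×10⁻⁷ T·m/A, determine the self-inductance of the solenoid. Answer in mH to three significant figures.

L ≈ 9.21 mH

A = πr² = π(1.200×10^-2 m)² = 4.524×10^-4 m².
For a long solenoid, L = μ₀N²A/ℓ.
L = (4π×10⁻⁷)(3410)²(4.524×10^-4)/(0.718 m) = 9.207×10^-3 H.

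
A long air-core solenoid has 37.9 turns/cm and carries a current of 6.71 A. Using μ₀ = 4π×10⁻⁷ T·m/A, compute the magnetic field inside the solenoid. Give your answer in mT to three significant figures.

B ≈ 32.0 mT

Inside a long solenoid, B = μ₀nI.
B = (4π×10⁻⁷)(3.790×10^3 m⁻¹)(6.71 A) = 3.196×10^-2 T.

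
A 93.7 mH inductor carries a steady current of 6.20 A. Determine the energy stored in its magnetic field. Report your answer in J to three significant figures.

Stored magnetic energy: U = ½LI².
U = ½(9.370×10^-2 H)(6.20 A)² = 1.801 J.

U ≈ 1.80 J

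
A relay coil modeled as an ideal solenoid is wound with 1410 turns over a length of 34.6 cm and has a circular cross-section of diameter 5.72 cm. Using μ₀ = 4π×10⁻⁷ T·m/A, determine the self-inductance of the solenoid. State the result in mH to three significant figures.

L ≈ 18.6 mH

A = π(d/2)² = π(2.860×10^-2 m)² = 2.570×10^-3 m².
For a long solenoid, L = μ₀N²A/ℓ.
L = (4π×10⁻⁷)(1410)²(2.570×10^-3)/(0.346 m) = 1.855×10^-2 H.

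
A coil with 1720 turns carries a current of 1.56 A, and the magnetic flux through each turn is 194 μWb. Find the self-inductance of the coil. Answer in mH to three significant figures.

Self-inductance is defined by L = NΦ_B/I (flux linkage over current).
L = (1720)(1.940×10^-4 Wb)/(1.56 A) = 0.2139 H.

L ≈ 214 mH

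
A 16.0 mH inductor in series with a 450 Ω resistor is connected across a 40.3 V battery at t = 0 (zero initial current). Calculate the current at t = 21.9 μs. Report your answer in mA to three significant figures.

τ = L/R = 1.600×10^-2/450 = 3.556×10^-5 s; final current I_∞ = ε/R = 40.3/450 = 8.956×10^-2 A.
I(t) = I_∞(1 − e^(−t/τ)) with t/τ = 0.616.
I = (8.956×10^-2)(1 − e^(−0.616)) = 4.118×10^-2 A.

I ≈ 41.2 mA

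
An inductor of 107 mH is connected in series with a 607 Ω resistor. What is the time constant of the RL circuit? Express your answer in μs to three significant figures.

τ = L/R = (0.107 H)/(607 Ω) = 1.763×10^-4 s.

τ ≈ 176 μs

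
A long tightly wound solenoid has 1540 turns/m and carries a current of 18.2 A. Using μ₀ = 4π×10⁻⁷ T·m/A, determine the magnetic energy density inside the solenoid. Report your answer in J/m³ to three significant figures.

u ≈ 494 J/m³

B = μ₀nI = (4π×10⁻⁷)(1.540×10^3)(18.2) = 3.522×10^-2 T.
u = B²/(2μ₀) = (3.522×10^-2)²/(2×4π×10⁻⁷) = 493.6 J/m³.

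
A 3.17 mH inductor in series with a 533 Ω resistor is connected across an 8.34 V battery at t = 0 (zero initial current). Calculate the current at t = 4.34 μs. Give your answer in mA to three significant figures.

I ≈ 8.10 mA

τ = L/R = 3.170×10^-3/533 = 5.947×10^-6 s; final current I_∞ = ε/R = 8.34/533 = 1.5647×10^-2 A.
I(t) = I_∞(1 − e^(−t/τ)) with t/τ = 0.730.
I = (1.5647×10^-2)(1 − e^(−0.730)) = 8.1046×10^-3 A.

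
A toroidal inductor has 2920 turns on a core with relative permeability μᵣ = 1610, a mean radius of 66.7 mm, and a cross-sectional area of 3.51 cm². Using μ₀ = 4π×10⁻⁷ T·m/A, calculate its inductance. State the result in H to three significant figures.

For a thin toroid, L = μ₀μᵣN²A/(2πR).
L = (4π×10⁻⁷)(1610)(2920)²(3.510×10^-4) / (2π×6.670×10^-2 m) = 14.448 H.

L ≈ 14.4 H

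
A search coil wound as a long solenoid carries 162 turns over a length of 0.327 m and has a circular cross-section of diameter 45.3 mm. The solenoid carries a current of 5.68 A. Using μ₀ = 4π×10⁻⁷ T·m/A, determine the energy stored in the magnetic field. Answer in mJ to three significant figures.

U ≈ 2.62 mJ

A = π(d/2)² = π(2.265×10^-2 m)² = 1.612×10^-3 m².
L = μ₀N²A/ℓ = (4π×10⁻⁷)(162)²(1.612×10^-3)/(0.327) = 1.625×10^-4 H.
U = ½LI² = ½(1.625×10^-4)(5.68)² = 2.622×10^-3 J.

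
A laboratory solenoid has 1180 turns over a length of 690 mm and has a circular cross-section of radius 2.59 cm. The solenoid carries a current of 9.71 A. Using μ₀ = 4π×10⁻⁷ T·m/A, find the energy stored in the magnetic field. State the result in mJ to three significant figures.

A = πr² = π(2.590×10^-2 m)² = 2.107×10^-3 m².
L = μ₀N²A/ℓ = (4π×10⁻⁷)(1180)²(2.107×10^-3)/(0.69) = 5.344×10^-3 H.
U = ½LI² = ½(5.344×10^-3)(9.71)² = 0.2519 J.

U ≈ 252 mJ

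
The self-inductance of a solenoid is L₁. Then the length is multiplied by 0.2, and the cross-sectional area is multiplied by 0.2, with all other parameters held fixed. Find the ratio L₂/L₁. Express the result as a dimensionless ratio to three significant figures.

L₂/L₁ = 1.00

For a solenoid, L ∝ μᵣN²A/ℓ.
L₂/L₁ = (0.2)^-1 × (0.2) = 1.00.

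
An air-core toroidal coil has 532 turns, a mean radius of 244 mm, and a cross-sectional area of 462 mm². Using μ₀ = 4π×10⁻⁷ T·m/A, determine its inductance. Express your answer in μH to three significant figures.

L ≈ 107 μH

For a thin toroid, L = μ₀N²A/(2πR).
L = (4π×10⁻⁷)(532)²(4.620×10^-4) / (2π×0.244 m) = 1.072×10^-4 H.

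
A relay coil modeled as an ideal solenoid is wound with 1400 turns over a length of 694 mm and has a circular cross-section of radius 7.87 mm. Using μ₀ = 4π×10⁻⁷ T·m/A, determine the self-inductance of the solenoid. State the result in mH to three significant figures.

A = πr² = π(7.870×10^-3 m)² = 1.946×10^-4 m².
For a long solenoid, L = μ₀N²A/ℓ.
L = (4π×10⁻⁷)(1400)²(1.946×10^-4)/(0.694 m) = 6.906×10^-4 H.

L ≈ 0.691 mH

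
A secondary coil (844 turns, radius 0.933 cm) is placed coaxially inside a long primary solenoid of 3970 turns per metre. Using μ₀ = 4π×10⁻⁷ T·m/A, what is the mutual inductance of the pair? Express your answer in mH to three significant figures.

M ≈ 1.15 mH

The outer solenoid produces a uniform field B₁ = μ₀n₁I₁ across the inner coil,
so the flux linkage is N₂Φ = N₂B₁A₂ = μ₀n₁N₂A₂·I₁, giving M = μ₀n₁N₂A₂.
A₂ = πr² = π(9.330×10^-3 m)² = 2.7347×10^-4 m².
M = (4π×10⁻⁷)(3970)(844)(2.7347×10^-4) = 1.151×10^-3 H.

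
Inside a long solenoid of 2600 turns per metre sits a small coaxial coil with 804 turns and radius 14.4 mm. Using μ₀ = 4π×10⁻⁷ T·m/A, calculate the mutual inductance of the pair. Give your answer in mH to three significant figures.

The outer solenoid produces a uniform field B₁ = μ₀n₁I₁ across the inner coil,
so the flux linkage is N₂Φ = N₂B₁A₂ = μ₀n₁N₂A₂·I₁, giving M = μ₀n₁N₂A₂.
A₂ = πr² = π(1.440×10^-2 m)² = 6.514×10^-4 m².
M = (4π×10⁻⁷)(2600)(804)(6.514×10^-4) = 1.711×10^-3 H.

M ≈ 1.71 mH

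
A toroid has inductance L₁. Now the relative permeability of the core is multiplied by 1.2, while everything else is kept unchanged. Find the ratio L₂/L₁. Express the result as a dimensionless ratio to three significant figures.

For a toroid, L ∝ μᵣN²A/R.
L₂/L₁ = (1.2) = 1.20.

L₂/L₁ = 1.20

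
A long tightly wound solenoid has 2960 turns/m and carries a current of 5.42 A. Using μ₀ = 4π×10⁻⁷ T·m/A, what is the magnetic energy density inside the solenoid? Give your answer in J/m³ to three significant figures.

B = μ₀nI = (4π×10⁻⁷)(2.960×10^3)(5.42) = 2.016×10^-2 T.
u = B²/(2μ₀) = (2.016×10^-2)²/(2×4π×10⁻⁷) = 161.7 J/m³.

u ≈ 162 J/m³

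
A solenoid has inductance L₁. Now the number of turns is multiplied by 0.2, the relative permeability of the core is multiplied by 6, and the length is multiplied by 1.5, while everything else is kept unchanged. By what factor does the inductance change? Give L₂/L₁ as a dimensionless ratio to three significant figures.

For a solenoid, L ∝ μᵣN²A/ℓ.
L₂/L₁ = (0.2)^2 × (6) × (1.5)^-1 = 0.160.

L₂/L₁ = 0.160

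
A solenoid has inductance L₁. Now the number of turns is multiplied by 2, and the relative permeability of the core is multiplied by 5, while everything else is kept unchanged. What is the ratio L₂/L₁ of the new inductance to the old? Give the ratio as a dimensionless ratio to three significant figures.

L₂/L₁ = 20.0

For a solenoid, L ∝ μᵣN²A/ℓ.
L₂/L₁ = (2)^2 × (5) = 20.0.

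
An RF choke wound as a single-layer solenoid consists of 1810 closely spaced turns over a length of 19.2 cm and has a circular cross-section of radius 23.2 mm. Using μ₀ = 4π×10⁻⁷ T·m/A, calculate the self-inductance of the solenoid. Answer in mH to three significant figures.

A = πr² = π(2.320×10^-2 m)² = 1.691×10^-3 m².
For a long solenoid, L = μ₀N²A/ℓ.
L = (4π×10⁻⁷)(1810)²(1.691×10^-3)/(0.192 m) = 3.626×10^-2 H.

L ≈ 36.3 mH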